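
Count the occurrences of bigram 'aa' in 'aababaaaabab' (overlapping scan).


Scanning 'aababaaaabab' for bigram 'aa':
  Position 0: 'aa' -> MATCH
  Position 1: 'ab' -> no
  Position 2: 'ba' -> no
  Position 3: 'ab' -> no
  Position 4: 'ba' -> no
  Position 5: 'aa' -> MATCH
  Position 6: 'aa' -> MATCH
  Position 7: 'aa' -> MATCH
  Position 8: 'ab' -> no
  Position 9: 'ba' -> no
  Position 10: 'ab' -> no
Total matches: 4

4


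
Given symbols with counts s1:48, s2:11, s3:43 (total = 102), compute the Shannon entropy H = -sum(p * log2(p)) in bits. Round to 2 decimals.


Computing entropy H = -sum(p_i * log2(p_i)):
  s1: p = 48/102 = 0.4706, -p*log2(p) = 0.5117
  s2: p = 11/102 = 0.1078, -p*log2(p) = 0.3465
  s3: p = 43/102 = 0.4216, -p*log2(p) = 0.5253
H = sum of terms = 1.3835
Rounded to 2 decimals: 1.38

1.38


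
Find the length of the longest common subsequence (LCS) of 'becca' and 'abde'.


DP table for LCS of 'becca' and 'abde':
       a  b  d  e
    0  0  0  0  0
  b 0  0  1  1  1
  e 0  0  1  1  2
  c 0  0  1  1  2
  c 0  0  1  1  2
  a 0  1  1  1  2
LCS: 'be'
LCS length = 2

2


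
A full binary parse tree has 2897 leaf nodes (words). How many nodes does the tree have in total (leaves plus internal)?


Leaf nodes (terminals): 2897
Internal nodes = n - 1 = 2897 - 1 = 2896
Total = leaves + internal = 2897 + 2896 = 5793

5793


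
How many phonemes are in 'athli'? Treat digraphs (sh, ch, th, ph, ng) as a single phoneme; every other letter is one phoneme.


Parsing 'athli' greedily, digraphs first:
  'a' -> vowel phoneme (phonemes so far: 1)
  'th' -> digraph (1 consonant phoneme) (phonemes so far: 2)
  'l' -> consonant phoneme (phonemes so far: 3)
  'i' -> vowel phoneme (phonemes so far: 4)
Total phonemes: 4

4


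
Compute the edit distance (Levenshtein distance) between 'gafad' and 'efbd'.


Building DP table for s1='gafad' (len 5) and s2='efbd' (len 4):
       e  f  b  d
    0  1  2  3  4
  g 1  1  2  3  4
  a 2  2  2  3  4
  f 3  3  2  3  4
  a 4  4  3  3  4
  d 5  5  4  4  3
Edit distance = dp[5][4] = 3

3


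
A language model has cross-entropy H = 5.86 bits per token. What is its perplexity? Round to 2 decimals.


Perplexity formula: PP = 2^H
H = 5.86
PP = 2^5.86
Decompose: 2^5.86 = 2^5 * 2^0.86
2^5 = 32, 2^0.86 ~ 1.8150383
PP ~ 32 * 1.8150383 = 58.0812256
Rounded to 2 decimals: 58.08

58.08


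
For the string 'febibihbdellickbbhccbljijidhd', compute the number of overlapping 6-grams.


String 'febibihbdellickbbhccbljijidhd' has length L = 29.
Number of overlapping n-grams = L - n + 1
Substituting: 29 - 6 + 1 = 24

24


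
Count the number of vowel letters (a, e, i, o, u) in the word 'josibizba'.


Scanning each character of 'josibizba':
  Position 1: 'j' -> consonant (running count: 0)
  Position 2: 'o' -> vowel (running count: 1)
  Position 3: 's' -> consonant (running count: 1)
  Position 4: 'i' -> vowel (running count: 2)
  Position 5: 'b' -> consonant (running count: 2)
  Position 6: 'i' -> vowel (running count: 3)
  Position 7: 'z' -> consonant (running count: 3)
  Position 8: 'b' -> consonant (running count: 3)
  Position 9: 'a' -> vowel (running count: 4)
Total vowels: 4

4


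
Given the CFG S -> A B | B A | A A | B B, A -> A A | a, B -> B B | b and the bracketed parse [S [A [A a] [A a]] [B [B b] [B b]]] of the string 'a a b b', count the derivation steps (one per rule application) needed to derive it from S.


Every bracketed nonterminal node [X ...] in the tree is produced by exactly one rule application.
Reading the tree off as a leftmost derivation:
  Step 1: S  =>  A B   (applied S -> A B)
  Step 2: A B  =>  A A B   (applied A -> A A)
  Step 3: A A B  =>  a A B   (applied A -> a)
  Step 4: a A B  =>  a a B   (applied A -> a)
  Step 5: a a B  =>  a a B B   (applied B -> B B)
  Step 6: a a B B  =>  a a b B   (applied B -> b)
  Step 7: a a b B  =>  a a b b   (applied B -> b)
Final yield: a a b b
Total rewrite steps: 7

7


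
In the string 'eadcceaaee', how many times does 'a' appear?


Scanning 'eadcceaaee' for 'a':
  Position 1: 'a' -> MATCH (count: 1)
  Position 6: 'a' -> MATCH (count: 2)
  Position 7: 'a' -> MATCH (count: 3)
Total occurrences of 'a': 3

3


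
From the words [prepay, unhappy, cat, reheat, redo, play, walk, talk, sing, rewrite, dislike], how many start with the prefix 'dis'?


Checking each word for prefix 'dis':
  'prepay' -> no (count: 0)
  'unhappy' -> no (count: 0)
  'cat' -> no (count: 0)
  'reheat' -> no (count: 0)
  'redo' -> no (count: 0)
  'play' -> no (count: 0)
  'walk' -> no (count: 0)
  'talk' -> no (count: 0)
  'sing' -> no (count: 0)
  'rewrite' -> no (count: 0)
  'dislike' -> YES, starts with 'dis' (count: 1)
Total with prefix 'dis': 1

1


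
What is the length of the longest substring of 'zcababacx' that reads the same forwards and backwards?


Scanning 'zcababacx' for palindromic substrings.
Substring at positions 1-7: 'cababac'.
Check: reverse('cababac') = 'cababac' -> palindrome confirmed.
Neighbouring characters ('z' / 'x') break symmetry, so it cannot extend further.
No longer palindromic substring exists; longest length = 7

7


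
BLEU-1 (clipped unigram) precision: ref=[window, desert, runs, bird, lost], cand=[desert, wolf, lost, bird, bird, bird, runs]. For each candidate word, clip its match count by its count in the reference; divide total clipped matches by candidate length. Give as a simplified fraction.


Reference word counts: {'bird': 1, 'desert': 1, 'lost': 1, 'runs': 1, 'window': 1}
Checking each candidate word (with clipping):
  'desert' -> in reference (ref count 1, used 1/1) -> match (matches: 1)
  'wolf' -> not in reference -> no match (matches: 1)
  'lost' -> in reference (ref count 1, used 1/1) -> match (matches: 2)
  'bird' -> in reference (ref count 1, used 1/1) -> match (matches: 3)
  'bird' -> ref count 1 already used up (1/1) -> clipped, no match (matches: 3)
  'bird' -> ref count 1 already used up (1/1) -> clipped, no match (matches: 3)
  'runs' -> in reference (ref count 1, used 1/1) -> match (matches: 4)
Clipped matches: 4, Candidate length: 7
Precision = 4/7

4/7


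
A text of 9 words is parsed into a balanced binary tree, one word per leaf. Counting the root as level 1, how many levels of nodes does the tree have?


In a balanced binary tree with n leaves the deepest leaf is ceil(log2(n)) edges below the root,
so counting node levels inclusive of root and leaves gives ceil(log2(n)) + 1 levels.
log2(9) = 3.1699
ceil(3.1699) = 4
levels = 4 + 1 = 5

5


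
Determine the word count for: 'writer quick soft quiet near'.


Counting words by splitting on spaces:
  Word 1: 'writer'
  Word 2: 'quick'
  Word 3: 'soft'
  Word 4: 'quiet'
  Word 5: 'near'
Total words: 5

5


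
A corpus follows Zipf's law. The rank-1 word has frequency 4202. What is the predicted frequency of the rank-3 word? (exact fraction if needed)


Zipf's law: freq(rank) = f1 / rank
f1 = 4202, rank = 3
freq = 4202 / 3
GCD(4202, 3) = 1
Simplified: 4202/3

4202/3


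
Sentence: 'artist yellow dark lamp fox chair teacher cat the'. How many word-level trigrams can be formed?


Word trigrams from [9] words:
  Trigram 1: (artist yellow dark)
  Trigram 2: (yellow dark lamp)
  Trigram 3: (dark lamp fox)
  Trigram 4: (lamp fox chair)
  Trigram 5: (fox chair teacher)
  Trigram 6: (chair teacher cat)
  Trigram 7: (teacher cat the)
Total word trigrams: 9 - 2 = 7

7


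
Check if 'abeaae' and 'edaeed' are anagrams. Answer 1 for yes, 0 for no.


Sort characters of 'abeaae': 'aaabee'
Sort characters of 'edaeed': 'addeee'
Sorted forms differ -> they are NOT anagrams
Result: 0

0


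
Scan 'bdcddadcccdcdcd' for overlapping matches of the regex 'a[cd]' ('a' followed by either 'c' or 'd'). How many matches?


Pattern: a[cd] means 'a' followed by either 'c' or 'd'.
Scanning 'bdcddadcccdcdcd' position-by-position:
  Pos 0: window 'bd' -> no
  Pos 1: window 'dc' -> no
  Pos 2: window 'cd' -> no
  Pos 3: window 'dd' -> no
  Pos 4: window 'da' -> no
  Pos 5: window 'ad' -> MATCH
  Pos 6: window 'dc' -> no
  Pos 7: window 'cc' -> no
  Pos 8: window 'cc' -> no
  Pos 9: window 'cd' -> no
  Pos 10: window 'dc' -> no
  Pos 11: window 'cd' -> no
  Pos 12: window 'dc' -> no
  Pos 13: window 'cd' -> no
  Pos 14: window 'd' -> no
Total matches: 1

1


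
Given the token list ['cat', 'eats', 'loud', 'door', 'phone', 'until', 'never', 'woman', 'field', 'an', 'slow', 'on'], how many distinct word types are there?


Listing all tokens and tracking unique types:
  Token 1: 'cat' -> NEW (unique so far: 1)
  Token 2: 'eats' -> NEW (unique so far: 2)
  Token 3: 'loud' -> NEW (unique so far: 3)
  Token 4: 'door' -> NEW (unique so far: 4)
  Token 5: 'phone' -> NEW (unique so far: 5)
  Token 6: 'until' -> NEW (unique so far: 6)
  Token 7: 'never' -> NEW (unique so far: 7)
  Token 8: 'woman' -> NEW (unique so far: 8)
  Token 9: 'field' -> NEW (unique so far: 9)
  Token 10: 'an' -> NEW (unique so far: 10)
  Token 11: 'slow' -> NEW (unique so far: 11)
  Token 12: 'on' -> NEW (unique so far: 12)
Unique types: ('an', 'cat', 'door', 'eats', 'field', 'loud', 'never', 'on', 'phone', 'slow', 'until', 'woman')
Vocabulary size: 12

12


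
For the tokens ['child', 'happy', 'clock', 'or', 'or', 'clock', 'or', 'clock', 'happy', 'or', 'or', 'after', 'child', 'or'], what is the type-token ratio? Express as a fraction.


Tokens: 14
Unique types: ('after', 'child', 'clock', 'happy', 'or') = 5
TTR = 5/14
Already in lowest terms.

5/14


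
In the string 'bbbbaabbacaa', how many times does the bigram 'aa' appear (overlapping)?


Scanning 'bbbbaabbacaa' for bigram 'aa':
  Position 0: 'bb' -> no
  Position 1: 'bb' -> no
  Position 2: 'bb' -> no
  Position 3: 'ba' -> no
  Position 4: 'aa' -> MATCH
  Position 5: 'ab' -> no
  Position 6: 'bb' -> no
  Position 7: 'ba' -> no
  Position 8: 'ac' -> no
  Position 9: 'ca' -> no
  Position 10: 'aa' -> MATCH
Total matches: 2

2


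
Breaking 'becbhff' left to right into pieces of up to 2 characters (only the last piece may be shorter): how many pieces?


'becbhff' has 7 characters.
Chunking with max size 2:
  Chunk 1: 'be' (positions 0-1)
  Chunk 2: 'cb' (positions 2-3)
  Chunk 3: 'hf' (positions 4-5)
  Chunk 4: 'f' (positions 6-6)
Total chunks: ceil(7 / 2) = 4

4


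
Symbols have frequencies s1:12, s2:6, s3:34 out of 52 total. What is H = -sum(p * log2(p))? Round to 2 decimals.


Computing entropy H = -sum(p_i * log2(p_i)):
  s1: p = 12/52 = 0.2308, -p*log2(p) = 0.4882
  s2: p = 6/52 = 0.1154, -p*log2(p) = 0.3595
  s3: p = 34/52 = 0.6538, -p*log2(p) = 0.4008
H = sum of terms = 1.2485
Rounded to 2 decimals: 1.25

1.25


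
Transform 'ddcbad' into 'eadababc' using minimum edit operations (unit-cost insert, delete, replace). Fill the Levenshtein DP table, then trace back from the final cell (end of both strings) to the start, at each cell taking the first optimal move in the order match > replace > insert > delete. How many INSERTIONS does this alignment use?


Edit distance = 5. Backtracking from cell (6, 8) with preference match > replace > insert > delete,
then listing the resulting alignment 'ddcbad' -> 'eadababc' left to right:
  Step 1: insert 'e' [insertion #1]
  Step 2: replace d->a
  Step 3: keep 'd'
  Step 4: replace c->a
  Step 5: keep 'b'
  Step 6: keep 'a'
  Step 7: insert 'b' [insertion #2]
  Step 8: replace d->c
Total insertions: 2

2


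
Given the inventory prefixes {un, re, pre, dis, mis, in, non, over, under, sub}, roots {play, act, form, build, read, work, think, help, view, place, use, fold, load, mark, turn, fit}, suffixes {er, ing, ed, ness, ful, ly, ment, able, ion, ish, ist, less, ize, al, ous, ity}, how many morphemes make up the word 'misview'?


Segmenting 'misview' against the inventory:
  'mis' -> prefix (morpheme 1)
  'view' -> root (morpheme 2)
Total morphemes: 2

2


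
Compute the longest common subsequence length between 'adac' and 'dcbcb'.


DP table for LCS of 'adac' and 'dcbcb':
       d  c  b  c  b
    0  0  0  0  0  0
  a 0  0  0  0  0  0
  d 0  1  1  1  1  1
  a 0  1  1  1  1  1
  c 0  1  2  2  2  2
LCS: 'dc'
LCS length = 2

2


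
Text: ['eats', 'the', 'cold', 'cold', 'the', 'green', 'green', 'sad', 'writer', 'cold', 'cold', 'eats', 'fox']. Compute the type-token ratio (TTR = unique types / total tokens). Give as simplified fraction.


Tokens: 13
Unique types: ('cold', 'eats', 'fox', 'green', 'sad', 'the', 'writer') = 7
TTR = 7/13
Already in lowest terms.

7/13


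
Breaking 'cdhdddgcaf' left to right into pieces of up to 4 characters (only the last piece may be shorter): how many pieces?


'cdhdddgcaf' has 10 characters.
Chunking with max size 4:
  Chunk 1: 'cdhd' (positions 0-3)
  Chunk 2: 'ddgc' (positions 4-7)
  Chunk 3: 'af' (positions 8-9)
Total chunks: ceil(10 / 4) = 3

3


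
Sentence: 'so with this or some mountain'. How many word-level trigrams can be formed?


Word trigrams from [6] words:
  Trigram 1: (so with this)
  Trigram 2: (with this or)
  Trigram 3: (this or some)
  Trigram 4: (or some mountain)
Total word trigrams: 6 - 2 = 4

4


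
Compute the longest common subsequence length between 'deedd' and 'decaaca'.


DP table for LCS of 'deedd' and 'decaaca':
       d  e  c  a  a  c  a
    0  0  0  0  0  0  0  0
  d 0  1  1  1  1  1  1  1
  e 0  1  2  2  2  2  2  2
  e 0  1  2  2  2  2  2  2
  d 0  1  2  2  2  2  2  2
  d 0  1  2  2  2  2  2  2
LCS: 'de'
LCS length = 2

2


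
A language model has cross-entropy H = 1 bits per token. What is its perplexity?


Perplexity formula: PP = 2^H
H = 1
PP = 2^1
Steps: 2^1 = 2
PP = 2

2


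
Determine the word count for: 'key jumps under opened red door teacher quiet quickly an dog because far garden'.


Counting words by splitting on spaces:
  Word 1: 'key'
  Word 2: 'jumps'
  Word 3: 'under'
  Word 4: 'opened'
  Word 5: 'red'
  Word 6: 'door'
  Word 7: 'teacher'
  Word 8: 'quiet'
  Word 9: 'quickly'
  Word 10: 'an'
  Word 11: 'dog'
  Word 12: 'because'
  Word 13: 'far'
  Word 14: 'garden'
Total words: 14

14


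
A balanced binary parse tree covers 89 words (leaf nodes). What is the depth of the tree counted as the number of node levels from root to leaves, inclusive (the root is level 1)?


In a balanced binary tree with n leaves the deepest leaf is ceil(log2(n)) edges below the root,
so counting node levels inclusive of root and leaves gives ceil(log2(n)) + 1 levels.
log2(89) = 6.4757
ceil(6.4757) = 7
levels = 7 + 1 = 8

8


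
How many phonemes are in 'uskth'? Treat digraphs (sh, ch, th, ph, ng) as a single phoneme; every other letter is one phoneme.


Parsing 'uskth' greedily, digraphs first:
  'u' -> vowel phoneme (phonemes so far: 1)
  's' -> consonant phoneme (phonemes so far: 2)
  'k' -> consonant phoneme (phonemes so far: 3)
  'th' -> digraph (1 consonant phoneme) (phonemes so far: 4)
Total phonemes: 4

4


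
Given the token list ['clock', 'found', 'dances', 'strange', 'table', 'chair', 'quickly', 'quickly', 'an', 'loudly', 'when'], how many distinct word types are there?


Listing all tokens and tracking unique types:
  Token 1: 'clock' -> NEW (unique so far: 1)
  Token 2: 'found' -> NEW (unique so far: 2)
  Token 3: 'dances' -> NEW (unique so far: 3)
  Token 4: 'strange' -> NEW (unique so far: 4)
  Token 5: 'table' -> NEW (unique so far: 5)
  Token 6: 'chair' -> NEW (unique so far: 6)
  Token 7: 'quickly' -> NEW (unique so far: 7)
  Token 8: 'quickly' -> duplicate (unique so far: 7)
  Token 9: 'an' -> NEW (unique so far: 8)
  Token 10: 'loudly' -> NEW (unique so far: 9)
  Token 11: 'when' -> NEW (unique so far: 10)
Unique types: ('an', 'chair', 'clock', 'dances', 'found', 'loudly', 'quickly', 'strange', 'table', 'when')
Vocabulary size: 10

10


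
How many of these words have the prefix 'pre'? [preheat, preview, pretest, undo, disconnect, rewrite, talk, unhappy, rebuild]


Checking each word for prefix 'pre':
  'preheat' -> YES, starts with 'pre' (count: 1)
  'preview' -> YES, starts with 'pre' (count: 2)
  'pretest' -> YES, starts with 'pre' (count: 3)
  'undo' -> no (count: 3)
  'disconnect' -> no (count: 3)
  'rewrite' -> no (count: 3)
  'talk' -> no (count: 3)
  'unhappy' -> no (count: 3)
  'rebuild' -> no (count: 3)
Total with prefix 'pre': 3

3


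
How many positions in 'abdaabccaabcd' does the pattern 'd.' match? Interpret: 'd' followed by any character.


Pattern: d. means 'd' followed by any character.
Scanning 'abdaabccaabcd' position-by-position:
  Pos 0: window 'ab' -> no
  Pos 1: window 'bd' -> no
  Pos 2: window 'da' -> MATCH
  Pos 3: window 'aa' -> no
  Pos 4: window 'ab' -> no
  Pos 5: window 'bc' -> no
  Pos 6: window 'cc' -> no
  Pos 7: window 'ca' -> no
  Pos 8: window 'aa' -> no
  Pos 9: window 'ab' -> no
  Pos 10: window 'bc' -> no
  Pos 11: window 'cd' -> no
  Pos 12: window 'd' -> no
Total matches: 1

1


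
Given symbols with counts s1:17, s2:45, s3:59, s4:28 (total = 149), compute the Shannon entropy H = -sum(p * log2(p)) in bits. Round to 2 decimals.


Computing entropy H = -sum(p_i * log2(p_i)):
  s1: p = 17/149 = 0.1141, -p*log2(p) = 0.3573
  s2: p = 45/149 = 0.3020, -p*log2(p) = 0.5217
  s3: p = 59/149 = 0.3960, -p*log2(p) = 0.5292
  s4: p = 28/149 = 0.1879, -p*log2(p) = 0.4532
H = sum of terms = 1.8614
Rounded to 2 decimals: 1.86

1.86


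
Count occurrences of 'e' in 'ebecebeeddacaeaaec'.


Scanning 'ebecebeeddacaeaaec' for 'e':
  Position 0: 'e' -> MATCH (count: 1)
  Position 2: 'e' -> MATCH (count: 2)
  Position 4: 'e' -> MATCH (count: 3)
  Position 6: 'e' -> MATCH (count: 4)
  Position 7: 'e' -> MATCH (count: 5)
  Position 13: 'e' -> MATCH (count: 6)
  Position 16: 'e' -> MATCH (count: 7)
Total occurrences of 'e': 7

7


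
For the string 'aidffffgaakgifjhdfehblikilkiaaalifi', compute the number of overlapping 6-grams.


String 'aidffffgaakgifjhdfehblikilkiaaalifi' has length L = 35.
Number of overlapping n-grams = L - n + 1
Substituting: 35 - 6 + 1 = 30

30


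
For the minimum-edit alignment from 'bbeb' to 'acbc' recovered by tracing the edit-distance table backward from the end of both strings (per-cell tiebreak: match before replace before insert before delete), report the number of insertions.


Edit distance = 4. Backtracking from cell (4, 4) with preference match > replace > insert > delete,
then listing the resulting alignment 'bbeb' -> 'acbc' left to right:
  Step 1: replace b->a
  Step 2: replace b->c
  Step 3: replace e->b
  Step 4: replace b->c
Total insertions: 0

0


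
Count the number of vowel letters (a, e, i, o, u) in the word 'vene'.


Scanning each character of 'vene':
  Position 1: 'v' -> consonant (running count: 0)
  Position 2: 'e' -> vowel (running count: 1)
  Position 3: 'n' -> consonant (running count: 1)
  Position 4: 'e' -> vowel (running count: 2)
Total vowels: 2

2


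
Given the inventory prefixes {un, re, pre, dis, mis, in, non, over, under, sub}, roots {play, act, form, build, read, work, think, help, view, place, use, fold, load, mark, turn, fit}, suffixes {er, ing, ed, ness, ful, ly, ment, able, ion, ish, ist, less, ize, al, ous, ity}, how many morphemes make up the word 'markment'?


Segmenting 'markment' against the inventory:
  'mark' -> root (morpheme 1)
  'ment' -> suffix (morpheme 2)
Total morphemes: 2

2


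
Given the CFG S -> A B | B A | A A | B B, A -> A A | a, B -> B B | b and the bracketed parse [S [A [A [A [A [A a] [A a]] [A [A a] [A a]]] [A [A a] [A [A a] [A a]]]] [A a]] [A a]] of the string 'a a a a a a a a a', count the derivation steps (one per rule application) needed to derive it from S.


Every bracketed nonterminal node [X ...] in the tree is produced by exactly one rule application.
Reading the tree off as a leftmost derivation:
  Step 1: S  =>  A A   (applied S -> A A)
  Step 2: A A  =>  A A A   (applied A -> A A)
  Step 3: A A A  =>  A A A A   (applied A -> A A)
  Step 4: A A A A  =>  A A A A A   (applied A -> A A)
  Step 5: A A A A A  =>  A A A A A A   (applied A -> A A)
  Step 6: A A A A A A  =>  a A A A A A   (applied A -> a)
  Step 7: a A A A A A  =>  a a A A A A   (applied A -> a)
  Step 8: a a A A A A  =>  a a A A A A A   (applied A -> A A)
  Step 9: a a A A A A A  =>  a a a A A A A   (applied A -> a)
  Step 10: a a a A A A A  =>  a a a a A A A   (applied A -> a)
  Step 11: a a a a A A A  =>  a a a a A A A A   (applied A -> A A)
  Step 12: a a a a A A A A  =>  a a a a a A A A   (applied A -> a)
  Step 13: a a a a a A A A  =>  a a a a a A A A A   (applied A -> A A)
  Step 14: a a a a a A A A A  =>  a a a a a a A A A   (applied A -> a)
  Step 15: a a a a a a A A A  =>  a a a a a a a A A   (applied A -> a)
  Step 16: a a a a a a a A A  =>  a a a a a a a a A   (applied A -> a)
  Step 17: a a a a a a a a A  =>  a a a a a a a a a   (applied A -> a)
Final yield: a a a a a a a a a
Total rewrite steps: 17

17


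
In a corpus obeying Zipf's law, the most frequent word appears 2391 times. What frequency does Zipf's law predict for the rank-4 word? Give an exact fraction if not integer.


Zipf's law: freq(rank) = f1 / rank
f1 = 2391, rank = 4
freq = 2391 / 4
GCD(2391, 4) = 1
Simplified: 2391/4

2391/4


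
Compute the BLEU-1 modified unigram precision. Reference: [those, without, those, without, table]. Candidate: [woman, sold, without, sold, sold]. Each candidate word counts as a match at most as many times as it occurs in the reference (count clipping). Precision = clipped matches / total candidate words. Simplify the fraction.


Reference word counts: {'table': 1, 'those': 2, 'without': 2}
Checking each candidate word (with clipping):
  'woman' -> not in reference -> no match (matches: 0)
  'sold' -> not in reference -> no match (matches: 0)
  'without' -> in reference (ref count 2, used 1/2) -> match (matches: 1)
  'sold' -> not in reference -> no match (matches: 1)
  'sold' -> not in reference -> no match (matches: 1)
Clipped matches: 1, Candidate length: 5
Precision = 1/5

1/5


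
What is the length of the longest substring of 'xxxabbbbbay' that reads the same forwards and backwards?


Scanning 'xxxabbbbbay' for palindromic substrings.
Substring at positions 3-9: 'abbbbba'.
Check: reverse('abbbbba') = 'abbbbba' -> palindrome confirmed.
Neighbouring characters ('x' / 'y') break symmetry, so it cannot extend further.
No longer palindromic substring exists; longest length = 7

7


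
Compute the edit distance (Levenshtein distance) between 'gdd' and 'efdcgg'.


Building DP table for s1='gdd' (len 3) and s2='efdcgg' (len 6):
       e  f  d  c  g  g
    0  1  2  3  4  5  6
  g 1  1  2  3  4  4  5
  d 2  2  2  2  3  4  5
  d 3  3  3  2  3  4  5
Edit distance = dp[3][6] = 5

5


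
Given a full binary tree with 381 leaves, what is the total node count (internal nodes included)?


Leaf nodes (terminals): 381
Internal nodes = n - 1 = 381 - 1 = 380
Total = leaves + internal = 381 + 380 = 761

761


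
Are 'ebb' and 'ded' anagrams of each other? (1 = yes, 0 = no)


Sort characters of 'ebb': 'bbe'
Sort characters of 'ded': 'dde'
Sorted forms differ -> they are NOT anagrams
Result: 0

0


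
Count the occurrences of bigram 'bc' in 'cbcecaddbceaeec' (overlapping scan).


Scanning 'cbcecaddbceaeec' for bigram 'bc':
  Position 0: 'cb' -> no
  Position 1: 'bc' -> MATCH
  Position 2: 'ce' -> no
  Position 3: 'ec' -> no
  Position 4: 'ca' -> no
  Position 5: 'ad' -> no
  Position 6: 'dd' -> no
  Position 7: 'db' -> no
  Position 8: 'bc' -> MATCH
  Position 9: 'ce' -> no
  Position 10: 'ea' -> no
  Position 11: 'ae' -> no
  Position 12: 'ee' -> no
  Position 13: 'ec' -> no
Total matches: 2

2


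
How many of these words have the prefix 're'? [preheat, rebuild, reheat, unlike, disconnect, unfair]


Checking each word for prefix 're':
  'preheat' -> no (count: 0)
  'rebuild' -> YES, starts with 're' (count: 1)
  'reheat' -> YES, starts with 're' (count: 2)
  'unlike' -> no (count: 2)
  'disconnect' -> no (count: 2)
  'unfair' -> no (count: 2)
Total with prefix 're': 2

2


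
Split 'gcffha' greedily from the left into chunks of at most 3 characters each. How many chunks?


'gcffha' has 6 characters.
Chunking with max size 3:
  Chunk 1: 'gcf' (positions 0-2)
  Chunk 2: 'fha' (positions 3-5)
Total chunks: ceil(6 / 3) = 2

2


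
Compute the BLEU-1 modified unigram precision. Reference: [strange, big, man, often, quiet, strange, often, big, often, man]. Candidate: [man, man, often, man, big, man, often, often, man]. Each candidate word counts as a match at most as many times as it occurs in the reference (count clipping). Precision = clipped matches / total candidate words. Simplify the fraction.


Reference word counts: {'big': 2, 'man': 2, 'often': 3, 'quiet': 1, 'strange': 2}
Checking each candidate word (with clipping):
  'man' -> in reference (ref count 2, used 1/2) -> match (matches: 1)
  'man' -> in reference (ref count 2, used 2/2) -> match (matches: 2)
  'often' -> in reference (ref count 3, used 1/3) -> match (matches: 3)
  'man' -> ref count 2 already used up (2/2) -> clipped, no match (matches: 3)
  'big' -> in reference (ref count 2, used 1/2) -> match (matches: 4)
  'man' -> ref count 2 already used up (2/2) -> clipped, no match (matches: 4)
  'often' -> in reference (ref count 3, used 2/3) -> match (matches: 5)
  'often' -> in reference (ref count 3, used 3/3) -> match (matches: 6)
  'man' -> ref count 2 already used up (2/2) -> clipped, no match (matches: 6)
Clipped matches: 6, Candidate length: 9
Precision = 6/9 = 2/3

2/3


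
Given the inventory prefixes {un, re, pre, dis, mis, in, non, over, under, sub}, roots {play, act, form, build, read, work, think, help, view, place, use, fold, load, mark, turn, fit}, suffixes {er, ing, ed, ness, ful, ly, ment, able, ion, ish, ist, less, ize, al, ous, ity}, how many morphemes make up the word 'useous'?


Segmenting 'useous' against the inventory:
  'use' -> root (morpheme 1)
  'ous' -> suffix (morpheme 2)
Total morphemes: 2

2


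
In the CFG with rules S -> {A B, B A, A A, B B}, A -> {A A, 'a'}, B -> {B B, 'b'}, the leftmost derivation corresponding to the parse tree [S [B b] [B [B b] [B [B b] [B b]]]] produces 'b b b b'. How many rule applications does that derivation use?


Every bracketed nonterminal node [X ...] in the tree is produced by exactly one rule application.
Reading the tree off as a leftmost derivation:
  Step 1: S  =>  B B   (applied S -> B B)
  Step 2: B B  =>  b B   (applied B -> b)
  Step 3: b B  =>  b B B   (applied B -> B B)
  Step 4: b B B  =>  b b B   (applied B -> b)
  Step 5: b b B  =>  b b B B   (applied B -> B B)
  Step 6: b b B B  =>  b b b B   (applied B -> b)
  Step 7: b b b B  =>  b b b b   (applied B -> b)
Final yield: b b b b
Total rewrite steps: 7

7


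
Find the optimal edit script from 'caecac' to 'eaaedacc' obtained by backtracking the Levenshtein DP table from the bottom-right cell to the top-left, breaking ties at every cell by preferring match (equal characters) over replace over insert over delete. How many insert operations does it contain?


Edit distance = 4. Backtracking from cell (6, 8) with preference match > replace > insert > delete,
then listing the resulting alignment 'caecac' -> 'eaaedacc' left to right:
  Step 1: insert 'e' [insertion #1]
  Step 2: replace c->a
  Step 3: keep 'a'
  Step 4: keep 'e'
  Step 5: replace c->d
  Step 6: keep 'a'
  Step 7: insert 'c' [insertion #2]
  Step 8: keep 'c'
Total insertions: 2

2


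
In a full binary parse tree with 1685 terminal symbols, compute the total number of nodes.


Leaf nodes (terminals): 1685
Internal nodes = n - 1 = 1685 - 1 = 1684
Total = leaves + internal = 1685 + 1684 = 3369

3369


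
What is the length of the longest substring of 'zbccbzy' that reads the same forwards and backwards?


Scanning 'zbccbzy' for palindromic substrings.
Substring at positions 0-5: 'zbccbz'.
Check: reverse('zbccbz') = 'zbccbz' -> palindrome confirmed.
Neighbouring characters ('-' / 'y') break symmetry, so it cannot extend further.
No longer palindromic substring exists; longest length = 6

6


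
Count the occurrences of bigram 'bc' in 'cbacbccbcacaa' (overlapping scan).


Scanning 'cbacbccbcacaa' for bigram 'bc':
  Position 0: 'cb' -> no
  Position 1: 'ba' -> no
  Position 2: 'ac' -> no
  Position 3: 'cb' -> no
  Position 4: 'bc' -> MATCH
  Position 5: 'cc' -> no
  Position 6: 'cb' -> no
  Position 7: 'bc' -> MATCH
  Position 8: 'ca' -> no
  Position 9: 'ac' -> no
  Position 10: 'ca' -> no
  Position 11: 'aa' -> no
Total matches: 2

2


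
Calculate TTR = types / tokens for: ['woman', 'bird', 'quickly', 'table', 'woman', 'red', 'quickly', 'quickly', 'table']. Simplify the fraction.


Tokens: 9
Unique types: ('bird', 'quickly', 'red', 'table', 'woman') = 5
TTR = 5/9
Already in lowest terms.

5/9


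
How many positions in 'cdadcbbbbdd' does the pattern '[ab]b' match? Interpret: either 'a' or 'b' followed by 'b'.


Pattern: [ab]b means either 'a' or 'b' followed by 'b'.
Scanning 'cdadcbbbbdd' position-by-position:
  Pos 0: window 'cd' -> no
  Pos 1: window 'da' -> no
  Pos 2: window 'ad' -> no
  Pos 3: window 'dc' -> no
  Pos 4: window 'cb' -> no
  Pos 5: window 'bb' -> MATCH
  Pos 6: window 'bb' -> MATCH
  Pos 7: window 'bb' -> MATCH
  Pos 8: window 'bd' -> no
  Pos 9: window 'dd' -> no
  Pos 10: window 'd' -> no
Total matches: 3

3


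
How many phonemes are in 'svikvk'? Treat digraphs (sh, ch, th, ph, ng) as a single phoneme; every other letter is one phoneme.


Parsing 'svikvk' greedily, digraphs first:
  's' -> consonant phoneme (phonemes so far: 1)
  'v' -> consonant phoneme (phonemes so far: 2)
  'i' -> vowel phoneme (phonemes so far: 3)
  'k' -> consonant phoneme (phonemes so far: 4)
  'v' -> consonant phoneme (phonemes so far: 5)
  'k' -> consonant phoneme (phonemes so far: 6)
Total phonemes: 6

6


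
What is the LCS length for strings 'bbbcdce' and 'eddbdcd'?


DP table for LCS of 'bbbcdce' and 'eddbdcd':
       e  d  d  b  d  c  d
    0  0  0  0  0  0  0  0
  b 0  0  0  0  1  1  1  1
  b 0  0  0  0  1  1  1  1
  b 0  0  0  0  1  1  1  1
  c 0  0  0  0  1  1  2  2
  d 0  0  1  1  1  2  2  3
  c 0  0  1  1  1  2  3  3
  e 0  1  1  1  1  2  3  3
LCS: 'bcd'
LCS length = 3

3


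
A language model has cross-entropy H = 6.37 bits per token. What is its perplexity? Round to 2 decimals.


Perplexity formula: PP = 2^H
H = 6.37
PP = 2^6.37
Decompose: 2^6.37 = 2^6 * 2^0.37
2^6 = 64, 2^0.37 ~ 1.2923528
PP ~ 64 * 1.2923528 = 82.7105792
Rounded to 2 decimals: 82.71

82.71


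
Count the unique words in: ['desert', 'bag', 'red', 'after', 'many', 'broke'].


Listing all tokens and tracking unique types:
  Token 1: 'desert' -> NEW (unique so far: 1)
  Token 2: 'bag' -> NEW (unique so far: 2)
  Token 3: 'red' -> NEW (unique so far: 3)
  Token 4: 'after' -> NEW (unique so far: 4)
  Token 5: 'many' -> NEW (unique so far: 5)
  Token 6: 'broke' -> NEW (unique so far: 6)
Unique types: ('after', 'bag', 'broke', 'desert', 'many', 'red')
Vocabulary size: 6

6


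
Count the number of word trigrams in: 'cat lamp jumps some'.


Word trigrams from [4] words:
  Trigram 1: (cat lamp jumps)
  Trigram 2: (lamp jumps some)
Total word trigrams: 4 - 2 = 2

2


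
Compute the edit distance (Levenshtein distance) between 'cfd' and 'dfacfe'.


Building DP table for s1='cfd' (len 3) and s2='dfacfe' (len 6):
       d  f  a  c  f  e
    0  1  2  3  4  5  6
  c 1  1  2  3  3  4  5
  f 2  2  1  2  3  3  4
  d 3  2  2  2  3  4  4
Edit distance = dp[3][6] = 4

4


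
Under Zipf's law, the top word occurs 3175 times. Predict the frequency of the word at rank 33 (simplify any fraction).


Zipf's law: freq(rank) = f1 / rank
f1 = 3175, rank = 33
freq = 3175 / 33
GCD(3175, 33) = 1
Simplified: 3175/33

3175/33


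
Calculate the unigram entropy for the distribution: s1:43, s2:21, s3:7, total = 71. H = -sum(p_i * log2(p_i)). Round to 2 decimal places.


Computing entropy H = -sum(p_i * log2(p_i)):
  s1: p = 43/71 = 0.6056, -p*log2(p) = 0.4382
  s2: p = 21/71 = 0.2958, -p*log2(p) = 0.5198
  s3: p = 7/71 = 0.0986, -p*log2(p) = 0.3295
H = sum of terms = 1.2875
Rounded to 2 decimals: 1.29

1.29


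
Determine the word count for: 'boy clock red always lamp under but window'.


Counting words by splitting on spaces:
  Word 1: 'boy'
  Word 2: 'clock'
  Word 3: 'red'
  Word 4: 'always'
  Word 5: 'lamp'
  Word 6: 'under'
  Word 7: 'but'
  Word 8: 'window'
Total words: 8

8


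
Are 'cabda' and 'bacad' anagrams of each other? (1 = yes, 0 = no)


Sort characters of 'cabda': 'aabcd'
Sort characters of 'bacad': 'aabcd'
Sorted forms match -> they ARE anagrams
Result: 1

1


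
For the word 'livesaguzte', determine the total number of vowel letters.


Scanning each character of 'livesaguzte':
  Position 1: 'l' -> consonant (running count: 0)
  Position 2: 'i' -> vowel (running count: 1)
  Position 3: 'v' -> consonant (running count: 1)
  Position 4: 'e' -> vowel (running count: 2)
  Position 5: 's' -> consonant (running count: 2)
  Position 6: 'a' -> vowel (running count: 3)
  Position 7: 'g' -> consonant (running count: 3)
  Position 8: 'u' -> vowel (running count: 4)
  Position 9: 'z' -> consonant (running count: 4)
  Position 10: 't' -> consonant (running count: 4)
  Position 11: 'e' -> vowel (running count: 5)
Total vowels: 5

5


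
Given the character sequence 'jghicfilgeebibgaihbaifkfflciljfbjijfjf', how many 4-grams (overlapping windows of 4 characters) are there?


String 'jghicfilgeebibgaihbaifkfflciljfbjijfjf' has length L = 38.
Number of overlapping n-grams = L - n + 1
Substituting: 38 - 4 + 1 = 35

35


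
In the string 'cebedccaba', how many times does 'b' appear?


Scanning 'cebedccaba' for 'b':
  Position 2: 'b' -> MATCH (count: 1)
  Position 8: 'b' -> MATCH (count: 2)
Total occurrences of 'b': 2

2


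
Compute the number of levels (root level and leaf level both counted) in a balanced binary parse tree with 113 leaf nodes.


In a balanced binary tree with n leaves the deepest leaf is ceil(log2(n)) edges below the root,
so counting node levels inclusive of root and leaves gives ceil(log2(n)) + 1 levels.
log2(113) = 6.8202
ceil(6.8202) = 7
levels = 7 + 1 = 8

8


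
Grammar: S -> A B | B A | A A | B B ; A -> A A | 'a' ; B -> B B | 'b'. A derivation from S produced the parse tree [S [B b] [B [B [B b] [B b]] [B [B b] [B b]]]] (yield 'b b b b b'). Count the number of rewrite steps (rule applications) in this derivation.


Every bracketed nonterminal node [X ...] in the tree is produced by exactly one rule application.
Reading the tree off as a leftmost derivation:
  Step 1: S  =>  B B   (applied S -> B B)
  Step 2: B B  =>  b B   (applied B -> b)
  Step 3: b B  =>  b B B   (applied B -> B B)
  Step 4: b B B  =>  b B B B   (applied B -> B B)
  Step 5: b B B B  =>  b b B B   (applied B -> b)
  Step 6: b b B B  =>  b b b B   (applied B -> b)
  Step 7: b b b B  =>  b b b B B   (applied B -> B B)
  Step 8: b b b B B  =>  b b b b B   (applied B -> b)
  Step 9: b b b b B  =>  b b b b b   (applied B -> b)
Final yield: b b b b b
Total rewrite steps: 9

9


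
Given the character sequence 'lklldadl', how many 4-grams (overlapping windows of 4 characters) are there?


String 'lklldadl' has length L = 8.
Number of overlapping n-grams = L - n + 1
Substituting: 8 - 4 + 1 = 5

5


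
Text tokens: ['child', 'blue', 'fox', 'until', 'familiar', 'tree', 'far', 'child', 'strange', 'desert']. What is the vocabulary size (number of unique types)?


Listing all tokens and tracking unique types:
  Token 1: 'child' -> NEW (unique so far: 1)
  Token 2: 'blue' -> NEW (unique so far: 2)
  Token 3: 'fox' -> NEW (unique so far: 3)
  Token 4: 'until' -> NEW (unique so far: 4)
  Token 5: 'familiar' -> NEW (unique so far: 5)
  Token 6: 'tree' -> NEW (unique so far: 6)
  Token 7: 'far' -> NEW (unique so far: 7)
  Token 8: 'child' -> duplicate (unique so far: 7)
  Token 9: 'strange' -> NEW (unique so far: 8)
  Token 10: 'desert' -> NEW (unique so far: 9)
Unique types: ('blue', 'child', 'desert', 'familiar', 'far', 'fox', 'strange', 'tree', 'until')
Vocabulary size: 9

9


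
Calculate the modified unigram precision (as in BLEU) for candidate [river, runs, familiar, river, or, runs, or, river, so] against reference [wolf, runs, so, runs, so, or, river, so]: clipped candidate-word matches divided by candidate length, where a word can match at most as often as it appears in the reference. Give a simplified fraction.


Reference word counts: {'or': 1, 'river': 1, 'runs': 2, 'so': 3, 'wolf': 1}
Checking each candidate word (with clipping):
  'river' -> in reference (ref count 1, used 1/1) -> match (matches: 1)
  'runs' -> in reference (ref count 2, used 1/2) -> match (matches: 2)
  'familiar' -> not in reference -> no match (matches: 2)
  'river' -> ref count 1 already used up (1/1) -> clipped, no match (matches: 2)
  'or' -> in reference (ref count 1, used 1/1) -> match (matches: 3)
  'runs' -> in reference (ref count 2, used 2/2) -> match (matches: 4)
  'or' -> ref count 1 already used up (1/1) -> clipped, no match (matches: 4)
  'river' -> ref count 1 already used up (1/1) -> clipped, no match (matches: 4)
  'so' -> in reference (ref count 3, used 1/3) -> match (matches: 5)
Clipped matches: 5, Candidate length: 9
Precision = 5/9

5/9


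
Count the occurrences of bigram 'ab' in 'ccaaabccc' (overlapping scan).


Scanning 'ccaaabccc' for bigram 'ab':
  Position 0: 'cc' -> no
  Position 1: 'ca' -> no
  Position 2: 'aa' -> no
  Position 3: 'aa' -> no
  Position 4: 'ab' -> MATCH
  Position 5: 'bc' -> no
  Position 6: 'cc' -> no
  Position 7: 'cc' -> no
Total matches: 1

1


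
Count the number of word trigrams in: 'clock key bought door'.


Word trigrams from [4] words:
  Trigram 1: (clock key bought)
  Trigram 2: (key bought door)
Total word trigrams: 4 - 2 = 2

2


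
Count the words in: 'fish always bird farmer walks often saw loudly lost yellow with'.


Counting words by splitting on spaces:
  Word 1: 'fish'
  Word 2: 'always'
  Word 3: 'bird'
  Word 4: 'farmer'
  Word 5: 'walks'
  Word 6: 'often'
  Word 7: 'saw'
  Word 8: 'loudly'
  Word 9: 'lost'
  Word 10: 'yellow'
  Word 11: 'with'
Total words: 11

11


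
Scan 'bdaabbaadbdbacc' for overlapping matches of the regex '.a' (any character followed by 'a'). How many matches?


Pattern: .a means any character followed by 'a'.
Scanning 'bdaabbaadbdbacc' position-by-position:
  Pos 0: window 'bd' -> no
  Pos 1: window 'da' -> MATCH
  Pos 2: window 'aa' -> MATCH
  Pos 3: window 'ab' -> no
  Pos 4: window 'bb' -> no
  Pos 5: window 'ba' -> MATCH
  Pos 6: window 'aa' -> MATCH
  Pos 7: window 'ad' -> no
  Pos 8: window 'db' -> no
  Pos 9: window 'bd' -> no
  Pos 10: window 'db' -> no
  Pos 11: window 'ba' -> MATCH
  Pos 12: window 'ac' -> no
  Pos 13: window 'cc' -> no
  Pos 14: window 'c' -> no
Total matches: 5

5


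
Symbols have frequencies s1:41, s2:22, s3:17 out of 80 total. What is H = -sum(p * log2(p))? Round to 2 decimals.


Computing entropy H = -sum(p_i * log2(p_i)):
  s1: p = 41/80 = 0.5125, -p*log2(p) = 0.4942
  s2: p = 22/80 = 0.2750, -p*log2(p) = 0.5122
  s3: p = 17/80 = 0.2125, -p*log2(p) = 0.4748
H = sum of terms = 1.4812
Rounded to 2 decimals: 1.48

1.48


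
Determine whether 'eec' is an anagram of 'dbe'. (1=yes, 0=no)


Sort characters of 'eec': 'cee'
Sort characters of 'dbe': 'bde'
Sorted forms differ -> they are NOT anagrams
Result: 0

0


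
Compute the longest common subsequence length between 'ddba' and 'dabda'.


DP table for LCS of 'ddba' and 'dabda':
       d  a  b  d  a
    0  0  0  0  0  0
  d 0  1  1  1  1  1
  d 0  1  1  1  2  2
  b 0  1  1  2  2  2
  a 0  1  2  2  2  3
LCS: 'dda'
LCS length = 3

3


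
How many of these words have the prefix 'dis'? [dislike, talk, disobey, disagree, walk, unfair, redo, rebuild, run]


Checking each word for prefix 'dis':
  'dislike' -> YES, starts with 'dis' (count: 1)
  'talk' -> no (count: 1)
  'disobey' -> YES, starts with 'dis' (count: 2)
  'disagree' -> YES, starts with 'dis' (count: 3)
  'walk' -> no (count: 3)
  'unfair' -> no (count: 3)
  'redo' -> no (count: 3)
  'rebuild' -> no (count: 3)
  'run' -> no (count: 3)
Total with prefix 'dis': 3

3
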